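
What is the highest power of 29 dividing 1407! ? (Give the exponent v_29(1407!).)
v_29(1407!) = 49

Legendre's formula: v_p(n!) = Σ_{k ≥ 1} ⌊n / p^k⌋. For p = 29, n = 1407, the terms are:
  ⌊1407/29^1⌋ = ⌊1407/29⌋ = 48
  ⌊1407/29^2⌋ = ⌊1407/841⌋ = 1
(the next term ⌊1407/29^3⌋ = 0, terminating the sum). Summing: v_29(1407!) = 48 + 1 = 49.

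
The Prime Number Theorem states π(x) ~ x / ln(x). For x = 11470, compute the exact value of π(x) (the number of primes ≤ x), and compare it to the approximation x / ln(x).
π(11470) = 1382;  x/ln(x) ≈ 1227.07;  relative error ≈ 11.21%.

Directly count primes up to 11470: π(11470) = 1382. The PNT approximation gives 11470/ln(11470) ≈ 11470/9.34749 ≈ 1227.07. Relative error (π(x) − x/ln(x)) / π(x) ≈ 11.21%; the approximation is known to undercount slightly (Li(x) is a better estimate).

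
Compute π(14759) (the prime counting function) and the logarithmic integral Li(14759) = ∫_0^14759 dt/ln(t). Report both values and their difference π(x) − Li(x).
π(14759) = 1729;  Li(14759) ≈ 1751.54;  π(x) − Li(x) ≈ -22.54.

Direct count of primes ≤ 14759 gives π(14759) = 1729. Numerical evaluation of the logarithmic integral gives Li(14759) ≈ 1751.54. The difference π(x) − Li(x) ≈ -22.54 is typically negative for small/moderate x (Li(x) overestimates), though Littlewood's theorem shows this sign changes infinitely often.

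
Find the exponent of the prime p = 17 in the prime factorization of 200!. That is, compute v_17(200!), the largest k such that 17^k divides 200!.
v_17(200!) = 11

Legendre's formula: v_p(n!) = Σ_{k ≥ 1} ⌊n / p^k⌋. For p = 17, n = 200, the terms are:
  ⌊200/17^1⌋ = ⌊200/17⌋ = 11
(the next term ⌊200/17^2⌋ = 0, terminating the sum). Summing: v_17(200!) = 11 = 11.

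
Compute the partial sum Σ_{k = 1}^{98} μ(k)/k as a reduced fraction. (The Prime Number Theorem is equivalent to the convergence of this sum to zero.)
Σ μ(k)/k = 11962644395524974654034383169459538/384261327324253070792183691221959345

Values of μ(k) for 1 ≤ k ≤ 98: μ(1) = 1, μ(2) = -1, μ(3) = -1, μ(5) = -1, μ(6) = 1, μ(7) = -1, μ(10) = 1, μ(11) = -1, μ(13) = -1, μ(14) = 1, μ(15) = 1, μ(17) = -1, μ(19) = -1, μ(21) = 1, μ(22) = 1, μ(23) = -1, μ(26) = 1, μ(29) = -1, μ(30) = -1, μ(31) = -1, μ(33) = 1, μ(34) = 1, μ(35) = 1, μ(37) = -1, μ(38) = 1, μ(39) = 1, μ(41) = -1, μ(42) = -1, μ(43) = -1, μ(46) = 1, μ(47) = -1, μ(51) = 1, μ(53) = -1, μ(55) = 1, μ(57) = 1, μ(58) = 1, μ(59) = -1, μ(61) = -1, μ(62) = 1, μ(65) = 1, μ(66) = -1, μ(67) = -1, μ(69) = 1, μ(70) = -1, μ(71) = -1, μ(73) = -1, μ(74) = 1, μ(77) = 1, μ(78) = -1, μ(79) = -1, μ(82) = 1, μ(83) = -1, μ(85) = 1, μ(86) = 1, μ(87) = 1, μ(89) = -1, μ(91) = 1, μ(93) = 1, μ(94) = 1, μ(95) = 1, μ(97) = -1, with μ = 0 on non-squarefree integers. Summing μ(k)/k for k where μ(k) ≠ 0 gives 11962644395524974654034383169459538/384261327324253070792183691221959345 ≈ 0.0311. (PNT ⟺ this sum → 0 as n → ∞.)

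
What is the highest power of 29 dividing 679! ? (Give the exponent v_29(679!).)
v_29(679!) = 23

Legendre's formula: v_p(n!) = Σ_{k ≥ 1} ⌊n / p^k⌋. For p = 29, n = 679, the terms are:
  ⌊679/29^1⌋ = ⌊679/29⌋ = 23
(the next term ⌊679/29^2⌋ = 0, terminating the sum). Summing: v_29(679!) = 23 = 23.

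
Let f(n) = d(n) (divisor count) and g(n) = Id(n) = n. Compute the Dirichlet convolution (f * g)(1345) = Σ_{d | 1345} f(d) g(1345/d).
(d * Id)(1345) = 1897

Divisors of 1345: [1, 5, 269, 1345]. For each d | 1345:
  d = 1: d(1) · Id(1345/1) = 1 · 1345 = 1345
  d = 5: d(5) · Id(1345/5) = 2 · 269 = 538
  d = 269: d(269) · Id(1345/269) = 2 · 5 = 10
  d = 1345: d(1345) · Id(1345/1345) = 4 · 1 = 4
Summing: (d * Id)(1345) = 1345 + 538 + 10 + 4 = 1897.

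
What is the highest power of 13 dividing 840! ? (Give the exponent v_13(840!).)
v_13(840!) = 68

Legendre's formula: v_p(n!) = Σ_{k ≥ 1} ⌊n / p^k⌋. For p = 13, n = 840, the terms are:
  ⌊840/13^1⌋ = ⌊840/13⌋ = 64
  ⌊840/13^2⌋ = ⌊840/169⌋ = 4
(the next term ⌊840/13^3⌋ = 0, terminating the sum). Summing: v_13(840!) = 64 + 4 = 68.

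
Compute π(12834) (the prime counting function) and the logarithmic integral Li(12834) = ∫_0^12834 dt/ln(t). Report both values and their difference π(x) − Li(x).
π(12834) = 1530;  Li(12834) ≈ 1549.57;  π(x) − Li(x) ≈ -19.57.

Direct count of primes ≤ 12834 gives π(12834) = 1530. Numerical evaluation of the logarithmic integral gives Li(12834) ≈ 1549.57. The difference π(x) − Li(x) ≈ -19.57 is typically negative for small/moderate x (Li(x) overestimates), though Littlewood's theorem shows this sign changes infinitely often.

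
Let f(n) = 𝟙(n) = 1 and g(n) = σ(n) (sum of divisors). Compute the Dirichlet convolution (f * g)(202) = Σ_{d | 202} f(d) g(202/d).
(𝟙 * σ)(202) = 412

Divisors of 202: [1, 2, 101, 202]. For each d | 202:
  d = 1: 𝟙(1) · σ(202/1) = 1 · 306 = 306
  d = 2: 𝟙(2) · σ(202/2) = 1 · 102 = 102
  d = 101: 𝟙(101) · σ(202/101) = 1 · 3 = 3
  d = 202: 𝟙(202) · σ(202/202) = 1 · 1 = 1
Summing: (𝟙 * σ)(202) = 306 + 102 + 3 + 1 = 412.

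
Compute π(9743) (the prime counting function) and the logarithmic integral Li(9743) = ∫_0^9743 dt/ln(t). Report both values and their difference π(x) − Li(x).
π(9743) = 1202;  Li(9743) ≈ 1218.19;  π(x) − Li(x) ≈ -16.19.

Direct count of primes ≤ 9743 gives π(9743) = 1202. Numerical evaluation of the logarithmic integral gives Li(9743) ≈ 1218.19. The difference π(x) − Li(x) ≈ -16.19 is typically negative for small/moderate x (Li(x) overestimates), though Littlewood's theorem shows this sign changes infinitely often.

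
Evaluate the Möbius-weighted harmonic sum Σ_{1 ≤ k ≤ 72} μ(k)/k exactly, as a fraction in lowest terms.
Σ μ(k)/k = -200643437220052588790575/15941166575048541741926154

Values of μ(k) for 1 ≤ k ≤ 72: μ(1) = 1, μ(2) = -1, μ(3) = -1, μ(5) = -1, μ(6) = 1, μ(7) = -1, μ(10) = 1, μ(11) = -1, μ(13) = -1, μ(14) = 1, μ(15) = 1, μ(17) = -1, μ(19) = -1, μ(21) = 1, μ(22) = 1, μ(23) = -1, μ(26) = 1, μ(29) = -1, μ(30) = -1, μ(31) = -1, μ(33) = 1, μ(34) = 1, μ(35) = 1, μ(37) = -1, μ(38) = 1, μ(39) = 1, μ(41) = -1, μ(42) = -1, μ(43) = -1, μ(46) = 1, μ(47) = -1, μ(51) = 1, μ(53) = -1, μ(55) = 1, μ(57) = 1, μ(58) = 1, μ(59) = -1, μ(61) = -1, μ(62) = 1, μ(65) = 1, μ(66) = -1, μ(67) = -1, μ(69) = 1, μ(70) = -1, μ(71) = -1, with μ = 0 on non-squarefree integers. Summing μ(k)/k for k where μ(k) ≠ 0 gives -200643437220052588790575/15941166575048541741926154 ≈ -0.0126. (PNT ⟺ this sum → 0 as n → ∞.)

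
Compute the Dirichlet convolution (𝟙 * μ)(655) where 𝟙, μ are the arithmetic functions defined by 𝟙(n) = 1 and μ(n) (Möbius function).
(𝟙 * μ)(655) = 0

Divisors of 655: [1, 5, 131, 655]. For each d | 655:
  d = 1: 𝟙(1) · μ(655/1) = 1 · 1 = 1
  d = 5: 𝟙(5) · μ(655/5) = 1 · -1 = -1
  d = 131: 𝟙(131) · μ(655/131) = 1 · -1 = -1
  d = 655: 𝟙(655) · μ(655/655) = 1 · 1 = 1
Summing: (𝟙 * μ)(655) = 1 + -1 + -1 + 1 = 0.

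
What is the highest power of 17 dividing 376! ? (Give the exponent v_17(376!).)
v_17(376!) = 23

Legendre's formula: v_p(n!) = Σ_{k ≥ 1} ⌊n / p^k⌋. For p = 17, n = 376, the terms are:
  ⌊376/17^1⌋ = ⌊376/17⌋ = 22
  ⌊376/17^2⌋ = ⌊376/289⌋ = 1
(the next term ⌊376/17^3⌋ = 0, terminating the sum). Summing: v_17(376!) = 22 + 1 = 23.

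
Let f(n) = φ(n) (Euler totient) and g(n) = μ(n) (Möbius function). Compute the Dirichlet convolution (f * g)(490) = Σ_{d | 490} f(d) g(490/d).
(φ * μ)(490) = 0

Divisors of 490: [1, 2, 5, 7, 10, 14, 35, 49, 70, 98, 245, 490]. For each d | 490:
  d = 1: φ(1) · μ(490/1) = 1 · 0 = 0
  d = 2: φ(2) · μ(490/2) = 1 · 0 = 0
  d = 5: φ(5) · μ(490/5) = 4 · 0 = 0
  d = 7: φ(7) · μ(490/7) = 6 · -1 = -6
  d = 10: φ(10) · μ(490/10) = 4 · 0 = 0
  d = 14: φ(14) · μ(490/14) = 6 · 1 = 6
  d = 35: φ(35) · μ(490/35) = 24 · 1 = 24
  d = 49: φ(49) · μ(490/49) = 42 · 1 = 42
  d = 70: φ(70) · μ(490/70) = 24 · -1 = -24
  d = 98: φ(98) · μ(490/98) = 42 · -1 = -42
  d = 245: φ(245) · μ(490/245) = 168 · -1 = -168
  d = 490: φ(490) · μ(490/490) = 168 · 1 = 168
Summing: (φ * μ)(490) = 0 + 0 + 0 + -6 + 0 + 6 + 24 + 42 + -24 + -42 + -168 + 168 = 0.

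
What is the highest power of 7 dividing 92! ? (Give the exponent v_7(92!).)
v_7(92!) = 14

Legendre's formula: v_p(n!) = Σ_{k ≥ 1} ⌊n / p^k⌋. For p = 7, n = 92, the terms are:
  ⌊92/7^1⌋ = ⌊92/7⌋ = 13
  ⌊92/7^2⌋ = ⌊92/49⌋ = 1
(the next term ⌊92/7^3⌋ = 0, terminating the sum). Summing: v_7(92!) = 13 + 1 = 14.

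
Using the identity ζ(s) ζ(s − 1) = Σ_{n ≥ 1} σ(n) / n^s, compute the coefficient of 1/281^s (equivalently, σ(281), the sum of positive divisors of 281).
σ(281) = 282

In the product (Σ m^0/m^s)(Σ k / k^s) = Σ (Σ_{d | n} d) / n^s, the coefficient of 1/n^s is σ(n) = Σ_{d | n} d. For n = 281, divisors are [1, 281]; summing: σ(281) = 282.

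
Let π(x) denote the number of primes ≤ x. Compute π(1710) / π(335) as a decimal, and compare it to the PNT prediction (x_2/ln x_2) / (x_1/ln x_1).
π(1710)/π(335) = 267/67 ≈ 3.9851;  PNT prediction ≈ 3.9867.

π(335) = 67 and π(1710) = 267, so π(1710)/π(335) ≈ 3.9851. The PNT-predicted ratio is (1710/ln(1710)) / (335/ln(335)) ≈ 3.9867. The two agree to within a few percent, as expected.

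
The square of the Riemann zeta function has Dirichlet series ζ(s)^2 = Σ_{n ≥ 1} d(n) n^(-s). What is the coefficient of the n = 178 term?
d(178) = 4

ζ(s)^2 = (Σ 1/m^s)(Σ 1/k^s). The coefficient of 1/n^s in the product is the number of ordered pairs (m, k) with mk = n, which equals d(n). For n = 178, divisors are [1, 2, 89, 178], so d(178) = 4.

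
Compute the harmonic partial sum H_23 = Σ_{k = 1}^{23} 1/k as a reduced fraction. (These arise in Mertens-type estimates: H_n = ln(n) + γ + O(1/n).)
H_23 = 444316699/118982864

Direct summation: H_23 = 1 + 1/2 + ... + 1/23. The least common denominator is lcm(1, ..., 23) = 5354228880; over this denominator the numerator is 5354228880 + 2677114440 + 1784742960 + 1338557220 + 1070845776 + 892371480 + 764889840 + 669278610 + 594914320 + 535422888 + 486748080 + 446185740 + 411863760 + 382444920 + 356948592 + 334639305 + 314954640 + 297457160 + 281801520 + 267711444 + 254963280 + 243374040 + 232792560 = 19994251455, so H_23 = 19994251455/5354228880; reducing by gcd(19994251455, 5354228880) = 45 gives 444316699/118982864 ≈ 3.73429. (The PNT-adjacent estimate ln(23) + γ ≈ 3.71271 matches within O(1/n).)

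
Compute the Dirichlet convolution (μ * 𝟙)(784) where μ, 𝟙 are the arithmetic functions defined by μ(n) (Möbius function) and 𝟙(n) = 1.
(μ * 𝟙)(784) = 0

Divisors of 784: [1, 2, 4, 7, 8, 14, 16, 28, 49, 56, 98, 112, 196, 392, 784]. For each d | 784:
  d = 1: μ(1) · 𝟙(784/1) = 1 · 1 = 1
  d = 2: μ(2) · 𝟙(784/2) = -1 · 1 = -1
  d = 4: μ(4) · 𝟙(784/4) = 0 · 1 = 0
  d = 7: μ(7) · 𝟙(784/7) = -1 · 1 = -1
  d = 8: μ(8) · 𝟙(784/8) = 0 · 1 = 0
  d = 14: μ(14) · 𝟙(784/14) = 1 · 1 = 1
  d = 16: μ(16) · 𝟙(784/16) = 0 · 1 = 0
  d = 28: μ(28) · 𝟙(784/28) = 0 · 1 = 0
  d = 49: μ(49) · 𝟙(784/49) = 0 · 1 = 0
  d = 56: μ(56) · 𝟙(784/56) = 0 · 1 = 0
  d = 98: μ(98) · 𝟙(784/98) = 0 · 1 = 0
  d = 112: μ(112) · 𝟙(784/112) = 0 · 1 = 0
  d = 196: μ(196) · 𝟙(784/196) = 0 · 1 = 0
  d = 392: μ(392) · 𝟙(784/392) = 0 · 1 = 0
  d = 784: μ(784) · 𝟙(784/784) = 0 · 1 = 0
Summing: (μ * 𝟙)(784) = 1 + -1 + 0 + -1 + 0 + 1 + 0 + 0 + 0 + 0 + 0 + 0 + 0 + 0 + 0 = 0.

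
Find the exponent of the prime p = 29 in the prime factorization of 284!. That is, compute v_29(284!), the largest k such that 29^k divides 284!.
v_29(284!) = 9

Legendre's formula: v_p(n!) = Σ_{k ≥ 1} ⌊n / p^k⌋. For p = 29, n = 284, the terms are:
  ⌊284/29^1⌋ = ⌊284/29⌋ = 9
(the next term ⌊284/29^2⌋ = 0, terminating the sum). Summing: v_29(284!) = 9 = 9.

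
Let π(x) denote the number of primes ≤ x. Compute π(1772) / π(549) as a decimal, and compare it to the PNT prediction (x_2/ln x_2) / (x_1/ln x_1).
π(1772)/π(549) = 274/101 ≈ 2.7129;  PNT prediction ≈ 2.7221.

π(549) = 101 and π(1772) = 274, so π(1772)/π(549) ≈ 2.7129. The PNT-predicted ratio is (1772/ln(1772)) / (549/ln(549)) ≈ 2.7221. The two agree to within a few percent, as expected.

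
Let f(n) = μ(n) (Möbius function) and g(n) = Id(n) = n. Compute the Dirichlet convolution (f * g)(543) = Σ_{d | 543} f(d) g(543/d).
(μ * Id)(543) = 360

Divisors of 543: [1, 3, 181, 543]. For each d | 543:
  d = 1: μ(1) · Id(543/1) = 1 · 543 = 543
  d = 3: μ(3) · Id(543/3) = -1 · 181 = -181
  d = 181: μ(181) · Id(543/181) = -1 · 3 = -3
  d = 543: μ(543) · Id(543/543) = 1 · 1 = 1
Summing: (μ * Id)(543) = 543 + -181 + -3 + 1 = 360.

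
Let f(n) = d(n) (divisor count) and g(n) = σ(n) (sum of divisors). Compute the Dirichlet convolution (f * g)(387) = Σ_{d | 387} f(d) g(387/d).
(d * σ)(387) = 1104

Divisors of 387: [1, 3, 9, 43, 129, 387]. For each d | 387:
  d = 1: d(1) · σ(387/1) = 1 · 572 = 572
  d = 3: d(3) · σ(387/3) = 2 · 176 = 352
  d = 9: d(9) · σ(387/9) = 3 · 44 = 132
  d = 43: d(43) · σ(387/43) = 2 · 13 = 26
  d = 129: d(129) · σ(387/129) = 4 · 4 = 16
  d = 387: d(387) · σ(387/387) = 6 · 1 = 6
Summing: (d * σ)(387) = 572 + 352 + 132 + 26 + 16 + 6 = 1104.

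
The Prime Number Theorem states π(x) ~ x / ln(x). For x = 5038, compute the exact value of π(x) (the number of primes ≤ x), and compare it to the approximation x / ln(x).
π(5038) = 674;  x/ln(x) ≈ 590.98;  relative error ≈ 12.32%.

Directly count primes up to 5038: π(5038) = 674. The PNT approximation gives 5038/ln(5038) ≈ 5038/8.52476 ≈ 590.98. Relative error (π(x) − x/ln(x)) / π(x) ≈ 12.32%; the approximation is known to undercount slightly (Li(x) is a better estimate).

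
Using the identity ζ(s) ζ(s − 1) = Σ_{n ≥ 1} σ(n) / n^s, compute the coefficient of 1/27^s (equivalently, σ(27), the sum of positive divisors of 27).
σ(27) = 40

In the product (Σ m^0/m^s)(Σ k / k^s) = Σ (Σ_{d | n} d) / n^s, the coefficient of 1/n^s is σ(n) = Σ_{d | n} d. For n = 27, divisors are [1, 3, 9, 27]; summing: σ(27) = 40.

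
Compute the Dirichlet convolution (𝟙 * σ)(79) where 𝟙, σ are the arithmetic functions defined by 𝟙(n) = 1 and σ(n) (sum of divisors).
(𝟙 * σ)(79) = 81

Divisors of 79: [1, 79]. For each d | 79:
  d = 1: 𝟙(1) · σ(79/1) = 1 · 80 = 80
  d = 79: 𝟙(79) · σ(79/79) = 1 · 1 = 1
Summing: (𝟙 * σ)(79) = 80 + 1 = 81.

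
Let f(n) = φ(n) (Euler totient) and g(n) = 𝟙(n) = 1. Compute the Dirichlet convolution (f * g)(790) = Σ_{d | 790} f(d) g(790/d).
(φ * 𝟙)(790) = 790

Divisors of 790: [1, 2, 5, 10, 79, 158, 395, 790]. For each d | 790:
  d = 1: φ(1) · 𝟙(790/1) = 1 · 1 = 1
  d = 2: φ(2) · 𝟙(790/2) = 1 · 1 = 1
  d = 5: φ(5) · 𝟙(790/5) = 4 · 1 = 4
  d = 10: φ(10) · 𝟙(790/10) = 4 · 1 = 4
  d = 79: φ(79) · 𝟙(790/79) = 78 · 1 = 78
  d = 158: φ(158) · 𝟙(790/158) = 78 · 1 = 78
  d = 395: φ(395) · 𝟙(790/395) = 312 · 1 = 312
  d = 790: φ(790) · 𝟙(790/790) = 312 · 1 = 312
Summing: (φ * 𝟙)(790) = 1 + 1 + 4 + 4 + 78 + 78 + 312 + 312 = 790.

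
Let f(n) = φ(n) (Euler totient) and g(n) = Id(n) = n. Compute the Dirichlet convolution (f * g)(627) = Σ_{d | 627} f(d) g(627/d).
(φ * Id)(627) = 3885

Divisors of 627: [1, 3, 11, 19, 33, 57, 209, 627]. For each d | 627:
  d = 1: φ(1) · Id(627/1) = 1 · 627 = 627
  d = 3: φ(3) · Id(627/3) = 2 · 209 = 418
  d = 11: φ(11) · Id(627/11) = 10 · 57 = 570
  d = 19: φ(19) · Id(627/19) = 18 · 33 = 594
  d = 33: φ(33) · Id(627/33) = 20 · 19 = 380
  d = 57: φ(57) · Id(627/57) = 36 · 11 = 396
  d = 209: φ(209) · Id(627/209) = 180 · 3 = 540
  d = 627: φ(627) · Id(627/627) = 360 · 1 = 360
Summing: (φ * Id)(627) = 627 + 418 + 570 + 594 + 380 + 396 + 540 + 360 = 3885.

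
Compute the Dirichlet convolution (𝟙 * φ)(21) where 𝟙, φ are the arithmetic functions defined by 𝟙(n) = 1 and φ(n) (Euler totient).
(𝟙 * φ)(21) = 21

Divisors of 21: [1, 3, 7, 21]. For each d | 21:
  d = 1: 𝟙(1) · φ(21/1) = 1 · 12 = 12
  d = 3: 𝟙(3) · φ(21/3) = 1 · 6 = 6
  d = 7: 𝟙(7) · φ(21/7) = 1 · 2 = 2
  d = 21: 𝟙(21) · φ(21/21) = 1 · 1 = 1
Summing: (𝟙 * φ)(21) = 12 + 6 + 2 + 1 = 21.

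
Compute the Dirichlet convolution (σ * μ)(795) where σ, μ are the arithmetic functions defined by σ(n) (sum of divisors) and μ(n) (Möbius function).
(σ * μ)(795) = 795

Divisors of 795: [1, 3, 5, 15, 53, 159, 265, 795]. For each d | 795:
  d = 1: σ(1) · μ(795/1) = 1 · -1 = -1
  d = 3: σ(3) · μ(795/3) = 4 · 1 = 4
  d = 5: σ(5) · μ(795/5) = 6 · 1 = 6
  d = 15: σ(15) · μ(795/15) = 24 · -1 = -24
  d = 53: σ(53) · μ(795/53) = 54 · 1 = 54
  d = 159: σ(159) · μ(795/159) = 216 · -1 = -216
  d = 265: σ(265) · μ(795/265) = 324 · -1 = -324
  d = 795: σ(795) · μ(795/795) = 1296 · 1 = 1296
Summing: (σ * μ)(795) = -1 + 4 + 6 + -24 + 54 + -216 + -324 + 1296 = 795.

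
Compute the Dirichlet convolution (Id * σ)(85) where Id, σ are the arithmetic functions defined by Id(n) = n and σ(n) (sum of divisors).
(Id * σ)(85) = 385

Divisors of 85: [1, 5, 17, 85]. For each d | 85:
  d = 1: Id(1) · σ(85/1) = 1 · 108 = 108
  d = 5: Id(5) · σ(85/5) = 5 · 18 = 90
  d = 17: Id(17) · σ(85/17) = 17 · 6 = 102
  d = 85: Id(85) · σ(85/85) = 85 · 1 = 85
Summing: (Id * σ)(85) = 108 + 90 + 102 + 85 = 385.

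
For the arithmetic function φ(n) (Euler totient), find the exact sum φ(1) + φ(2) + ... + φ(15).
Σ_{n ≤ 15} φ(n) = 72

Compute φ(n) for each 1 ≤ n ≤ 15: φ(1) = 1, φ(2) = 1, φ(3) = 2, φ(4) = 2, φ(5) = 4, φ(6) = 2, φ(7) = 6, φ(8) = 4, φ(9) = 6, φ(10) = 4, φ(11) = 10, φ(12) = 4, φ(13) = 12, φ(14) = 6, φ(15) = 8. Summing all 15 values: 72. (Average order: Σ_{n ≤ x} φ(n) ~ (3/π²) x². For x = 15, (3/π²)·15² ≈ 68.39.)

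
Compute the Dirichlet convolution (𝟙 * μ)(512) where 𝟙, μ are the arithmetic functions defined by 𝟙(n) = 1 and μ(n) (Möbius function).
(𝟙 * μ)(512) = 0

Divisors of 512: [1, 2, 4, 8, 16, 32, 64, 128, 256, 512]. For each d | 512:
  d = 1: 𝟙(1) · μ(512/1) = 1 · 0 = 0
  d = 2: 𝟙(2) · μ(512/2) = 1 · 0 = 0
  d = 4: 𝟙(4) · μ(512/4) = 1 · 0 = 0
  d = 8: 𝟙(8) · μ(512/8) = 1 · 0 = 0
  d = 16: 𝟙(16) · μ(512/16) = 1 · 0 = 0
  d = 32: 𝟙(32) · μ(512/32) = 1 · 0 = 0
  d = 64: 𝟙(64) · μ(512/64) = 1 · 0 = 0
  d = 128: 𝟙(128) · μ(512/128) = 1 · 0 = 0
  d = 256: 𝟙(256) · μ(512/256) = 1 · -1 = -1
  d = 512: 𝟙(512) · μ(512/512) = 1 · 1 = 1
Summing: (𝟙 * μ)(512) = 0 + 0 + 0 + 0 + 0 + 0 + 0 + 0 + -1 + 1 = 0.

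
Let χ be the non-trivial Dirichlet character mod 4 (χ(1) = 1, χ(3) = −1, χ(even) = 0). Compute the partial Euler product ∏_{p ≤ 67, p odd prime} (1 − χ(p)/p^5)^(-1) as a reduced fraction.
∏ = 37979204647637350516760877329690181347337250286656304892593349955377546774080367593893487696930042429/38125690090169221251718118687086971940856605396725095947148046662410194981822835725803035469807616000

The odd primes p ≤ 67 are [3, 5, 7, 11, 13, 17, 19, 23, 29, 31, 37, 41, 43, 47, 53, 59, 61, 67]. For each, χ(p) = 1 if p ≡ 1 mod 4, χ(p) = −1 if p ≡ 3 mod 4. Taking (1 − χ(p)/p^5)^(-1) = p^5/(p^5 − χ(p)): (1 − (-1)/3^5)^(-1) · (1 − (1)/5^5)^(-1) · (1 − (-1)/7^5)^(-1) · (1 − (-1)/11^5)^(-1) · (1 − (1)/13^5)^(-1) · (1 − (1)/17^5)^(-1) · (1 − (-1)/19^5)^(-1) · (1 − (-1)/23^5)^(-1) · (1 − (1)/29^5)^(-1) · (1 − (-1)/31^5)^(-1) · (1 − (1)/37^5)^(-1) · (1 − (1)/41^5)^(-1) · (1 − (-1)/43^5)^(-1) · (1 − (-1)/47^5)^(-1) · (1 − (1)/53^5)^(-1) · (1 − (-1)/59^5)^(-1) · (1 − (1)/61^5)^(-1) · (1 − (-1)/67^5)^(-1) = 37979204647637350516760877329690181347337250286656304892593349955377546774080367593893487696930042429/38125690090169221251718118687086971940856605396725095947148046662410194981822835725803035469807616000.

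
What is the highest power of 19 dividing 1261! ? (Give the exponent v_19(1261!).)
v_19(1261!) = 69

Legendre's formula: v_p(n!) = Σ_{k ≥ 1} ⌊n / p^k⌋. For p = 19, n = 1261, the terms are:
  ⌊1261/19^1⌋ = ⌊1261/19⌋ = 66
  ⌊1261/19^2⌋ = ⌊1261/361⌋ = 3
(the next term ⌊1261/19^3⌋ = 0, terminating the sum). Summing: v_19(1261!) = 66 + 3 = 69.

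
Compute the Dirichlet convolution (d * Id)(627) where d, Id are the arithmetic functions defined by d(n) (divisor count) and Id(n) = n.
(d * Id)(627) = 1365

Divisors of 627: [1, 3, 11, 19, 33, 57, 209, 627]. For each d | 627:
  d = 1: d(1) · Id(627/1) = 1 · 627 = 627
  d = 3: d(3) · Id(627/3) = 2 · 209 = 418
  d = 11: d(11) · Id(627/11) = 2 · 57 = 114
  d = 19: d(19) · Id(627/19) = 2 · 33 = 66
  d = 33: d(33) · Id(627/33) = 4 · 19 = 76
  d = 57: d(57) · Id(627/57) = 4 · 11 = 44
  d = 209: d(209) · Id(627/209) = 4 · 3 = 12
  d = 627: d(627) · Id(627/627) = 8 · 1 = 8
Summing: (d * Id)(627) = 627 + 418 + 114 + 66 + 76 + 44 + 12 + 8 = 1365.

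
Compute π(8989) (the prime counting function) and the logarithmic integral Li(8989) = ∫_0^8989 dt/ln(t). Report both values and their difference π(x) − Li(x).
π(8989) = 1116;  Li(8989) ≈ 1135.74;  π(x) − Li(x) ≈ -19.74.

Direct count of primes ≤ 8989 gives π(8989) = 1116. Numerical evaluation of the logarithmic integral gives Li(8989) ≈ 1135.74. The difference π(x) − Li(x) ≈ -19.74 is typically negative for small/moderate x (Li(x) overestimates), though Littlewood's theorem shows this sign changes infinitely often.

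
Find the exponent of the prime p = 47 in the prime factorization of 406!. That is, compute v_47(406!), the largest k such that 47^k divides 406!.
v_47(406!) = 8

Legendre's formula: v_p(n!) = Σ_{k ≥ 1} ⌊n / p^k⌋. For p = 47, n = 406, the terms are:
  ⌊406/47^1⌋ = ⌊406/47⌋ = 8
(the next term ⌊406/47^2⌋ = 0, terminating the sum). Summing: v_47(406!) = 8 = 8.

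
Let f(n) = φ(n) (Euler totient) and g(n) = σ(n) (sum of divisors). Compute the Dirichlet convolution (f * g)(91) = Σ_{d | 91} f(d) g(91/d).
(φ * σ)(91) = 364

Divisors of 91: [1, 7, 13, 91]. For each d | 91:
  d = 1: φ(1) · σ(91/1) = 1 · 112 = 112
  d = 7: φ(7) · σ(91/7) = 6 · 14 = 84
  d = 13: φ(13) · σ(91/13) = 12 · 8 = 96
  d = 91: φ(91) · σ(91/91) = 72 · 1 = 72
Summing: (φ * σ)(91) = 112 + 84 + 96 + 72 = 364.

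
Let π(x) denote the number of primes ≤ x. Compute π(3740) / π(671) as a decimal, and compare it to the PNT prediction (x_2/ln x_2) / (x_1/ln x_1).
π(3740)/π(671) = 522/121 ≈ 4.3140;  PNT prediction ≈ 4.4098.

π(671) = 121 and π(3740) = 522, so π(3740)/π(671) ≈ 4.3140. The PNT-predicted ratio is (3740/ln(3740)) / (671/ln(671)) ≈ 4.4098. The two agree to within a few percent, as expected.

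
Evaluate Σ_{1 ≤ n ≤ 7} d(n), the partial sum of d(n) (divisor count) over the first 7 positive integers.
Σ_{n ≤ 7} d(n) = 16

Compute d(n) for each 1 ≤ n ≤ 7: d(1) = 1, d(2) = 2, d(3) = 2, d(4) = 3, d(5) = 2, d(6) = 4, d(7) = 2. Summing all 7 values: 16. (Dirichlet's divisor formula: Σ_{n ≤ x} d(n) = x ln(x) + (2γ − 1) x + O(√x). For x = 7, the asymptotic estimate is ≈ 14.70.)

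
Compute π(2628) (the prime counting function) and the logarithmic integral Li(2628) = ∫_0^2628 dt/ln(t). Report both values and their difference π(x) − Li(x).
π(2628) = 381;  Li(2628) ≈ 395.92;  π(x) − Li(x) ≈ -14.92.

Direct count of primes ≤ 2628 gives π(2628) = 381. Numerical evaluation of the logarithmic integral gives Li(2628) ≈ 395.92. The difference π(x) − Li(x) ≈ -14.92 is typically negative for small/moderate x (Li(x) overestimates), though Littlewood's theorem shows this sign changes infinitely often.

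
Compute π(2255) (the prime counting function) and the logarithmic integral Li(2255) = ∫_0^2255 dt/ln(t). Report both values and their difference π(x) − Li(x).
π(2255) = 335;  Li(2255) ≈ 348.09;  π(x) − Li(x) ≈ -13.09.

Direct count of primes ≤ 2255 gives π(2255) = 335. Numerical evaluation of the logarithmic integral gives Li(2255) ≈ 348.09. The difference π(x) − Li(x) ≈ -13.09 is typically negative for small/moderate x (Li(x) overestimates), though Littlewood's theorem shows this sign changes infinitely often.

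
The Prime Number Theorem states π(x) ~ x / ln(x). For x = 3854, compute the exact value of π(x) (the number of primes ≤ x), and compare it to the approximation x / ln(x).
π(3854) = 535;  x/ln(x) ≈ 466.76;  relative error ≈ 12.75%.

Directly count primes up to 3854: π(3854) = 535. The PNT approximation gives 3854/ln(3854) ≈ 3854/8.25687 ≈ 466.76. Relative error (π(x) − x/ln(x)) / π(x) ≈ 12.75%; the approximation is known to undercount slightly (Li(x) is a better estimate).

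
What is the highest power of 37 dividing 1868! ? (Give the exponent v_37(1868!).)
v_37(1868!) = 51

Legendre's formula: v_p(n!) = Σ_{k ≥ 1} ⌊n / p^k⌋. For p = 37, n = 1868, the terms are:
  ⌊1868/37^1⌋ = ⌊1868/37⌋ = 50
  ⌊1868/37^2⌋ = ⌊1868/1369⌋ = 1
(the next term ⌊1868/37^3⌋ = 0, terminating the sum). Summing: v_37(1868!) = 50 + 1 = 51.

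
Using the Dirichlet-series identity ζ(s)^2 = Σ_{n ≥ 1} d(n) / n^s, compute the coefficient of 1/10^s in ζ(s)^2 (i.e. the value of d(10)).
d(10) = 4

ζ(s)^2 = (Σ 1/m^s)(Σ 1/k^s). The coefficient of 1/n^s in the product is the number of ordered pairs (m, k) with mk = n, which equals d(n). For n = 10, divisors are [1, 2, 5, 10], so d(10) = 4.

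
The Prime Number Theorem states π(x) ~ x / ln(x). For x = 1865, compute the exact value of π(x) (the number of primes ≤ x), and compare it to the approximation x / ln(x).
π(1865) = 284;  x/ln(x) ≈ 247.64;  relative error ≈ 12.80%.

Directly count primes up to 1865: π(1865) = 284. The PNT approximation gives 1865/ln(1865) ≈ 1865/7.53102 ≈ 247.64. Relative error (π(x) − x/ln(x)) / π(x) ≈ 12.80%; the approximation is known to undercount slightly (Li(x) is a better estimate).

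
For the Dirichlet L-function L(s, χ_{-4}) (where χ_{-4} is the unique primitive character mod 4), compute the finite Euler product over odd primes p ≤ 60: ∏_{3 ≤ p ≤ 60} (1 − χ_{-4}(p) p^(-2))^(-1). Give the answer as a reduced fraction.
∏ = 21166213940439075800336462671/23105733135420641771520000000

The odd primes p ≤ 60 are [3, 5, 7, 11, 13, 17, 19, 23, 29, 31, 37, 41, 43, 47, 53, 59]. For each, χ(p) = 1 if p ≡ 1 mod 4, χ(p) = −1 if p ≡ 3 mod 4. Taking (1 − χ(p)/p^2)^(-1) = p^2/(p^2 − χ(p)): (1 − (-1)/3^2)^(-1) · (1 − (1)/5^2)^(-1) · (1 − (-1)/7^2)^(-1) · (1 − (-1)/11^2)^(-1) · (1 − (1)/13^2)^(-1) · (1 − (1)/17^2)^(-1) · (1 − (-1)/19^2)^(-1) · (1 − (-1)/23^2)^(-1) · (1 − (1)/29^2)^(-1) · (1 − (-1)/31^2)^(-1) · (1 − (1)/37^2)^(-1) · (1 − (1)/41^2)^(-1) · (1 − (-1)/43^2)^(-1) · (1 − (-1)/47^2)^(-1) · (1 − (1)/53^2)^(-1) · (1 − (-1)/59^2)^(-1) = 21166213940439075800336462671/23105733135420641771520000000.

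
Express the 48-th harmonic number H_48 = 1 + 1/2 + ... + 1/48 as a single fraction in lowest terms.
H_48 = 282000222059796592919/63245806209101973600

Direct summation: H_48 = 1 + 1/2 + ... + 1/48. The least common denominator is lcm(1, ..., 48) = 442720643463713815200; over this denominator the numerator is 442720643463713815200 + 221360321731856907600 + 147573547821237938400 + 110680160865928453800 + 88544128692742763040 + 73786773910618969200 + 63245806209101973600 + 55340080432964226900 + 49191182607079312800 + 44272064346371381520 + 40247331223973983200 + 36893386955309484600 + 34055434112593370400 + 31622903104550986800 + 29514709564247587680 + 27670040216482113450 + 26042390791983165600 + 24595591303539656400 + 23301086498090200800 + 22136032173185690760 + 21081935403033991200 + 20123665611986991600 + 19248723628857122400 + 18446693477654742300 + 17708825738548552608 + 17027717056296685200 + 16397060869026437600 + 15811451552275493400 + 15266229084955648800 + 14757354782123793840 + 14281311079474639200 + 13835020108241056725 + 13415777074657994400 + 13021195395991582800 + 12649161241820394720 + 12297795651769828200 + 11965422796316589600 + 11650543249045100400 + 11351811370864456800 + 11068016086592845380 + 10798064474724727200 + 10540967701516995600 + 10295828917760786400 + 10061832805993495800 + 9838236521415862560 + 9624361814428561200 + 9419588158802421600 + 9223346738827371150 = 1974001554418576150433, so H_48 = 1974001554418576150433/442720643463713815200; reducing by gcd(1974001554418576150433, 442720643463713815200) = 7 gives 282000222059796592919/63245806209101973600 ≈ 4.45880. (The PNT-adjacent estimate ln(48) + γ ≈ 4.44842 matches within O(1/n).)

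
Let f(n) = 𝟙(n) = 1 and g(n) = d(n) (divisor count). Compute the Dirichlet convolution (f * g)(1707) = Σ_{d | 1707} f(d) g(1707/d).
(𝟙 * d)(1707) = 9

Divisors of 1707: [1, 3, 569, 1707]. For each d | 1707:
  d = 1: 𝟙(1) · d(1707/1) = 1 · 4 = 4
  d = 3: 𝟙(3) · d(1707/3) = 1 · 2 = 2
  d = 569: 𝟙(569) · d(1707/569) = 1 · 2 = 2
  d = 1707: 𝟙(1707) · d(1707/1707) = 1 · 1 = 1
Summing: (𝟙 * d)(1707) = 4 + 2 + 2 + 1 = 9.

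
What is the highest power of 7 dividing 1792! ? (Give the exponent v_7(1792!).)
v_7(1792!) = 297

Legendre's formula: v_p(n!) = Σ_{k ≥ 1} ⌊n / p^k⌋. For p = 7, n = 1792, the terms are:
  ⌊1792/7^1⌋ = ⌊1792/7⌋ = 256
  ⌊1792/7^2⌋ = ⌊1792/49⌋ = 36
  ⌊1792/7^3⌋ = ⌊1792/343⌋ = 5
(the next term ⌊1792/7^4⌋ = 0, terminating the sum). Summing: v_7(1792!) = 256 + 36 + 5 = 297.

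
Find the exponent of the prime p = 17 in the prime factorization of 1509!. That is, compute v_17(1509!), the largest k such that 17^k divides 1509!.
v_17(1509!) = 93

Legendre's formula: v_p(n!) = Σ_{k ≥ 1} ⌊n / p^k⌋. For p = 17, n = 1509, the terms are:
  ⌊1509/17^1⌋ = ⌊1509/17⌋ = 88
  ⌊1509/17^2⌋ = ⌊1509/289⌋ = 5
(the next term ⌊1509/17^3⌋ = 0, terminating the sum). Summing: v_17(1509!) = 88 + 5 = 93.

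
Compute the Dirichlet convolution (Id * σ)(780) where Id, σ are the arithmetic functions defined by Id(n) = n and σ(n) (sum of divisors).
(Id * σ)(780) = 35343

Divisors of 780: [1, 2, 3, 4, 5, 6, 10, 12, 13, 15, 20, 26, 30, 39, 52, 60, 65, 78, 130, 156, 195, 260, 390, 780]. For each d | 780:
  d = 1: Id(1) · σ(780/1) = 1 · 2352 = 2352
  d = 2: Id(2) · σ(780/2) = 2 · 1008 = 2016
  d = 3: Id(3) · σ(780/3) = 3 · 588 = 1764
  d = 4: Id(4) · σ(780/4) = 4 · 336 = 1344
  d = 5: Id(5) · σ(780/5) = 5 · 392 = 1960
  d = 6: Id(6) · σ(780/6) = 6 · 252 = 1512
  d = 10: Id(10) · σ(780/10) = 10 · 168 = 1680
  d = 12: Id(12) · σ(780/12) = 12 · 84 = 1008
  d = 13: Id(13) · σ(780/13) = 13 · 168 = 2184
  d = 15: Id(15) · σ(780/15) = 15 · 98 = 1470
  d = 20: Id(20) · σ(780/20) = 20 · 56 = 1120
  d = 26: Id(26) · σ(780/26) = 26 · 72 = 1872
  d = 30: Id(30) · σ(780/30) = 30 · 42 = 1260
  d = 39: Id(39) · σ(780/39) = 39 · 42 = 1638
  d = 52: Id(52) · σ(780/52) = 52 · 24 = 1248
  d = 60: Id(60) · σ(780/60) = 60 · 14 = 840
  d = 65: Id(65) · σ(780/65) = 65 · 28 = 1820
  d = 78: Id(78) · σ(780/78) = 78 · 18 = 1404
  d = 130: Id(130) · σ(780/130) = 130 · 12 = 1560
  d = 156: Id(156) · σ(780/156) = 156 · 6 = 936
  d = 195: Id(195) · σ(780/195) = 195 · 7 = 1365
  d = 260: Id(260) · σ(780/260) = 260 · 4 = 1040
  d = 390: Id(390) · σ(780/390) = 390 · 3 = 1170
  d = 780: Id(780) · σ(780/780) = 780 · 1 = 780
Summing: (Id * σ)(780) = 2352 + 2016 + 1764 + 1344 + 1960 + 1512 + 1680 + 1008 + 2184 + 1470 + 1120 + 1872 + 1260 + 1638 + 1248 + 840 + 1820 + 1404 + 1560 + 936 + 1365 + 1040 + 1170 + 780 = 35343.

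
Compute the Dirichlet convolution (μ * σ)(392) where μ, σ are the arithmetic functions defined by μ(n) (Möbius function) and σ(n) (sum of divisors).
(μ * σ)(392) = 392

Divisors of 392: [1, 2, 4, 7, 8, 14, 28, 49, 56, 98, 196, 392]. For each d | 392:
  d = 1: μ(1) · σ(392/1) = 1 · 855 = 855
  d = 2: μ(2) · σ(392/2) = -1 · 399 = -399
  d = 4: μ(4) · σ(392/4) = 0 · 171 = 0
  d = 7: μ(7) · σ(392/7) = -1 · 120 = -120
  d = 8: μ(8) · σ(392/8) = 0 · 57 = 0
  d = 14: μ(14) · σ(392/14) = 1 · 56 = 56
  d = 28: μ(28) · σ(392/28) = 0 · 24 = 0
  d = 49: μ(49) · σ(392/49) = 0 · 15 = 0
  d = 56: μ(56) · σ(392/56) = 0 · 8 = 0
  d = 98: μ(98) · σ(392/98) = 0 · 7 = 0
  d = 196: μ(196) · σ(392/196) = 0 · 3 = 0
  d = 392: μ(392) · σ(392/392) = 0 · 1 = 0
Summing: (μ * σ)(392) = 855 + -399 + 0 + -120 + 0 + 56 + 0 + 0 + 0 + 0 + 0 + 0 = 392.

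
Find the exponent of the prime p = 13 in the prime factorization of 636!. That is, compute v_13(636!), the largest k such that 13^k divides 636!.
v_13(636!) = 51

Legendre's formula: v_p(n!) = Σ_{k ≥ 1} ⌊n / p^k⌋. For p = 13, n = 636, the terms are:
  ⌊636/13^1⌋ = ⌊636/13⌋ = 48
  ⌊636/13^2⌋ = ⌊636/169⌋ = 3
(the next term ⌊636/13^3⌋ = 0, terminating the sum). Summing: v_13(636!) = 48 + 3 = 51.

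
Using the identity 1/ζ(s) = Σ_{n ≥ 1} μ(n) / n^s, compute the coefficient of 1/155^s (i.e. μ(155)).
μ(155) = 1

Factor n = 155 = 5 · 31. μ(n) = 0 if any exponent ≥ 2 (not squarefree); otherwise μ(n) = (−1)^{ω(n)} where ω(n) is the number of distinct prime factors. Applying: μ(155) = 1.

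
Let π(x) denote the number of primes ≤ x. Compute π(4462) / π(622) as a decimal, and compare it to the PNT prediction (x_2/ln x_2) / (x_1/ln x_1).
π(4462)/π(622) = 606/114 ≈ 5.3158;  PNT prediction ≈ 5.4916.

π(622) = 114 and π(4462) = 606, so π(4462)/π(622) ≈ 5.3158. The PNT-predicted ratio is (4462/ln(4462)) / (622/ln(622)) ≈ 5.4916. The two agree to within a few percent, as expected.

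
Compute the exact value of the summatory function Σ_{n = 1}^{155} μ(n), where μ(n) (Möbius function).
Σ_{n ≤ 155} μ(n) = -1

Compute μ(n) for each 1 ≤ n ≤ 155: μ(1) = 1, μ(2) = -1, μ(3) = -1, μ(4) = 0, μ(5) = -1, μ(6) = 1, μ(7) = -1, μ(8) = 0, μ(9) = 0, μ(10) = 1, μ(11) = -1, μ(12) = 0, μ(13) = -1, μ(14) = 1, μ(15) = 1, μ(16) = 0, μ(17) = -1, μ(18) = 0, μ(19) = -1, μ(20) = 0, μ(21) = 1, μ(22) = 1, μ(23) = -1, μ(24) = 0, μ(25) = 0, μ(26) = 1, μ(27) = 0, μ(28) = 0, μ(29) = -1, μ(30) = -1, μ(31) = -1, μ(32) = 0, μ(33) = 1, μ(34) = 1, μ(35) = 1, μ(36) = 0, μ(37) = -1, μ(38) = 1, μ(39) = 1, μ(40) = 0, μ(41) = -1, μ(42) = -1, μ(43) = -1, μ(44) = 0, μ(45) = 0, μ(46) = 1, μ(47) = -1, μ(48) = 0, μ(49) = 0, μ(50) = 0, μ(51) = 1, μ(52) = 0, μ(53) = -1, μ(54) = 0, μ(55) = 1, μ(56) = 0, μ(57) = 1, μ(58) = 1, μ(59) = -1, μ(60) = 0, μ(61) = -1, μ(62) = 1, μ(63) = 0, μ(64) = 0, μ(65) = 1, μ(66) = -1, μ(67) = -1, μ(68) = 0, μ(69) = 1, μ(70) = -1, μ(71) = -1, μ(72) = 0, μ(73) = -1, μ(74) = 1, μ(75) = 0, μ(76) = 0, μ(77) = 1, μ(78) = -1, μ(79) = -1, μ(80) = 0, μ(81) = 0, μ(82) = 1, μ(83) = -1, μ(84) = 0, μ(85) = 1, μ(86) = 1, μ(87) = 1, μ(88) = 0, μ(89) = -1, μ(90) = 0, μ(91) = 1, μ(92) = 0, μ(93) = 1, μ(94) = 1, μ(95) = 1, μ(96) = 0, μ(97) = -1, μ(98) = 0, μ(99) = 0, μ(100) = 0, μ(101) = -1, μ(102) = -1, μ(103) = -1, μ(104) = 0, μ(105) = -1, μ(106) = 1, μ(107) = -1, μ(108) = 0, μ(109) = -1, μ(110) = -1, μ(111) = 1, μ(112) = 0, μ(113) = -1, μ(114) = -1, μ(115) = 1, μ(116) = 0, μ(117) = 0, μ(118) = 1, μ(119) = 1, μ(120) = 0, μ(121) = 0, μ(122) = 1, μ(123) = 1, μ(124) = 0, μ(125) = 0, μ(126) = 0, μ(127) = -1, μ(128) = 0, μ(129) = 1, μ(130) = -1, μ(131) = -1, μ(132) = 0, μ(133) = 1, μ(134) = 1, μ(135) = 0, μ(136) = 0, μ(137) = -1, μ(138) = -1, μ(139) = -1, μ(140) = 0, μ(141) = 1, μ(142) = 1, μ(143) = 1, μ(144) = 0, μ(145) = 1, μ(146) = 1, μ(147) = 0, μ(148) = 0, μ(149) = -1, μ(150) = 0, μ(151) = -1, μ(152) = 0, μ(153) = 0, μ(154) = -1, μ(155) = 1. Summing all 155 values: -1. (Mertens function M(x) = Σ_{n ≤ x} μ(n); on average M(x) should be small (PNT ⟺ M(x) = o(x)).)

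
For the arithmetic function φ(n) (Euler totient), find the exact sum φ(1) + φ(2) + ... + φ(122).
Σ_{n ≤ 122} φ(n) = 4556

Compute φ(n) for each 1 ≤ n ≤ 122: φ(1) = 1, φ(2) = 1, φ(3) = 2, φ(4) = 2, φ(5) = 4, φ(6) = 2, φ(7) = 6, φ(8) = 4, φ(9) = 6, φ(10) = 4, φ(11) = 10, φ(12) = 4, φ(13) = 12, φ(14) = 6, φ(15) = 8, φ(16) = 8, φ(17) = 16, φ(18) = 6, φ(19) = 18, φ(20) = 8, φ(21) = 12, φ(22) = 10, φ(23) = 22, φ(24) = 8, φ(25) = 20, φ(26) = 12, φ(27) = 18, φ(28) = 12, φ(29) = 28, φ(30) = 8, φ(31) = 30, φ(32) = 16, φ(33) = 20, φ(34) = 16, φ(35) = 24, φ(36) = 12, φ(37) = 36, φ(38) = 18, φ(39) = 24, φ(40) = 16, φ(41) = 40, φ(42) = 12, φ(43) = 42, φ(44) = 20, φ(45) = 24, φ(46) = 22, φ(47) = 46, φ(48) = 16, φ(49) = 42, φ(50) = 20, φ(51) = 32, φ(52) = 24, φ(53) = 52, φ(54) = 18, φ(55) = 40, φ(56) = 24, φ(57) = 36, φ(58) = 28, φ(59) = 58, φ(60) = 16, φ(61) = 60, φ(62) = 30, φ(63) = 36, φ(64) = 32, φ(65) = 48, φ(66) = 20, φ(67) = 66, φ(68) = 32, φ(69) = 44, φ(70) = 24, φ(71) = 70, φ(72) = 24, φ(73) = 72, φ(74) = 36, φ(75) = 40, φ(76) = 36, φ(77) = 60, φ(78) = 24, φ(79) = 78, φ(80) = 32, φ(81) = 54, φ(82) = 40, φ(83) = 82, φ(84) = 24, φ(85) = 64, φ(86) = 42, φ(87) = 56, φ(88) = 40, φ(89) = 88, φ(90) = 24, φ(91) = 72, φ(92) = 44, φ(93) = 60, φ(94) = 46, φ(95) = 72, φ(96) = 32, φ(97) = 96, φ(98) = 42, φ(99) = 60, φ(100) = 40, φ(101) = 100, φ(102) = 32, φ(103) = 102, φ(104) = 48, φ(105) = 48, φ(106) = 52, φ(107) = 106, φ(108) = 36, φ(109) = 108, φ(110) = 40, φ(111) = 72, φ(112) = 48, φ(113) = 112, φ(114) = 36, φ(115) = 88, φ(116) = 56, φ(117) = 72, φ(118) = 58, φ(119) = 96, φ(120) = 32, φ(121) = 110, φ(122) = 60. Summing all 122 values: 4556. (Average order: Σ_{n ≤ x} φ(n) ~ (3/π²) x². For x = 122, (3/π²)·122² ≈ 4524.19.)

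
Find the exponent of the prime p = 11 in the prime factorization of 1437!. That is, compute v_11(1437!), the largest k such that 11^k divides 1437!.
v_11(1437!) = 142

Legendre's formula: v_p(n!) = Σ_{k ≥ 1} ⌊n / p^k⌋. For p = 11, n = 1437, the terms are:
  ⌊1437/11^1⌋ = ⌊1437/11⌋ = 130
  ⌊1437/11^2⌋ = ⌊1437/121⌋ = 11
  ⌊1437/11^3⌋ = ⌊1437/1331⌋ = 1
(the next term ⌊1437/11^4⌋ = 0, terminating the sum). Summing: v_11(1437!) = 130 + 11 + 1 = 142.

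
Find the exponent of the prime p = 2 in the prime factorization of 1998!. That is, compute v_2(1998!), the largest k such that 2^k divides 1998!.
v_2(1998!) = 1990

Legendre's formula: v_p(n!) = Σ_{k ≥ 1} ⌊n / p^k⌋. For p = 2, n = 1998, the terms are:
  ⌊1998/2^1⌋ = ⌊1998/2⌋ = 999
  ⌊1998/2^2⌋ = ⌊1998/4⌋ = 499
  ⌊1998/2^3⌋ = ⌊1998/8⌋ = 249
  ⌊1998/2^4⌋ = ⌊1998/16⌋ = 124
  ⌊1998/2^5⌋ = ⌊1998/32⌋ = 62
  ⌊1998/2^6⌋ = ⌊1998/64⌋ = 31
  ⌊1998/2^7⌋ = ⌊1998/128⌋ = 15
  ⌊1998/2^8⌋ = ⌊1998/256⌋ = 7
  ⌊1998/2^9⌋ = ⌊1998/512⌋ = 3
  ⌊1998/2^10⌋ = ⌊1998/1024⌋ = 1
(the next term ⌊1998/2^11⌋ = 0, terminating the sum). Summing: v_2(1998!) = 999 + 499 + 249 + 124 + 62 + 31 + 15 + 7 + 3 + 1 = 1990.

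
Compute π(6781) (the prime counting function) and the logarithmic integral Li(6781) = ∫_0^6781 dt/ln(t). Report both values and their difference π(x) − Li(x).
π(6781) = 873;  Li(6781) ≈ 889.55;  π(x) − Li(x) ≈ -16.55.

Direct count of primes ≤ 6781 gives π(6781) = 873. Numerical evaluation of the logarithmic integral gives Li(6781) ≈ 889.55. The difference π(x) − Li(x) ≈ -16.55 is typically negative for small/moderate x (Li(x) overestimates), though Littlewood's theorem shows this sign changes infinitely often.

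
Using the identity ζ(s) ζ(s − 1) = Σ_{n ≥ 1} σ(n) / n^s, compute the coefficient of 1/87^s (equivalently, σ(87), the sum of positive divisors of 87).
σ(87) = 120

In the product (Σ m^0/m^s)(Σ k / k^s) = Σ (Σ_{d | n} d) / n^s, the coefficient of 1/n^s is σ(n) = Σ_{d | n} d. For n = 87, divisors are [1, 3, 29, 87]; summing: σ(87) = 120.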